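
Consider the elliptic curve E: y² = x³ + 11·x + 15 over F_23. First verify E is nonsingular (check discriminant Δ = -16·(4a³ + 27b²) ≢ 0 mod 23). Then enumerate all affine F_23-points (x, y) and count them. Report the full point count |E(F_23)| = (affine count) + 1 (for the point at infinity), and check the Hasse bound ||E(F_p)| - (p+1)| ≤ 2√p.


Affine points = {(1, 2), (1, 21), (3, 11), (3, 12), (4, 10), (4, 13), (11, 8), (11, 15), (12, 9), (12, 14), (13, 3), (13, 20), (15, 6), (15, 17), (16, 3), (16, 20), (17, 3), (17, 20), (20, 1), (20, 22), (21, 10), (21, 13), (22, 7), (22, 16)}; affine count = 24; |E(F_23)| = 25.

Discriminant check: Δ ∝ 4a³ + 27b² = 4·11³ + 27·15² = 4·1331 + 27·225 ≡ 14 (mod 23). Nonzero ⇒ E is nonsingular.
For each x ∈ F_23, compute rhs = x³ + 11·x + 15 mod 23, then count y ∈ F_23 with y² ≡ rhs.
  x = 0: rhs = 15, matching y values: none (0 points).
  x = 1: rhs = 4, matching y values: 2, 21 (2 points).
  x = 2: rhs = 22, matching y values: none (0 points).
  x = 3: rhs = 6, matching y values: 11, 12 (2 points).
  x = 4: rhs = 8, matching y values: 10, 13 (2 points).
  x = 5: rhs = 11, matching y values: none (0 points).
  x = 6: rhs = 21, matching y values: none (0 points).
  x = 7: rhs = 21, matching y values: none (0 points).
  x = 8: rhs = 17, matching y values: none (0 points).
  x = 9: rhs = 15, matching y values: none (0 points).
  x = 10: rhs = 21, matching y values: none (0 points).
  x = 11: rhs = 18, matching y values: 8, 15 (2 points).
  x = 12: rhs = 12, matching y values: 9, 14 (2 points).
  x = 13: rhs = 9, matching y values: 3, 20 (2 points).
  x = 14: rhs = 15, matching y values: none (0 points).
  x = 15: rhs = 13, matching y values: 6, 17 (2 points).
  x = 16: rhs = 9, matching y values: 3, 20 (2 points).
  x = 17: rhs = 9, matching y values: 3, 20 (2 points).
  x = 18: rhs = 19, matching y values: none (0 points).
  x = 19: rhs = 22, matching y values: none (0 points).
  x = 20: rhs = 1, matching y values: 1, 22 (2 points).
  x = 21: rhs = 8, matching y values: 10, 13 (2 points).
  x = 22: rhs = 3, matching y values: 7, 16 (2 points).
Total affine count: 24.
Full point count |E(F_23)| = 24 + 1 = 25.
Hasse bound: |25 − (23+1)| = |1| = 1 ≤ 2√23 ≈ 9.5917 ✓.


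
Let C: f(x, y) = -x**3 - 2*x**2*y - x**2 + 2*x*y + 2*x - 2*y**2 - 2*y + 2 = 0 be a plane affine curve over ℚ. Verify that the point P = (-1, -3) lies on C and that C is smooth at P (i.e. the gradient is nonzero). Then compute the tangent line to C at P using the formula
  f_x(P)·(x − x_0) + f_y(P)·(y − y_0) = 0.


Tangent line at P: -17*x + 6*y + 1 = 0.

Step 1: f(-1, -3) = 0, so P lies on C.
Step 2: partial derivatives
  f_x(x, y) = -3*x**2 - 4*x*y - 2*x + 2*y + 2, f_y(x, y) = -2*x**2 + 2*x - 4*y - 2.
  f_x(P) = -17, f_y(P) = 6 (gradient nonzero, so P is smooth).
Step 3: tangent line at P: -17·(x − -1) + 6·(y − -3) = 0.
Expanding: -17*x + 6*y + 1 = 0.


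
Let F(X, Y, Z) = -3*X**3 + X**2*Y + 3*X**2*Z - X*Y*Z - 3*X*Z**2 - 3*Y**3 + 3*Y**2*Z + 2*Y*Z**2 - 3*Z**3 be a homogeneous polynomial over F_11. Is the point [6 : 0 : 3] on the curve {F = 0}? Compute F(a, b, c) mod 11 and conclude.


F(6,0,3) ≡ 5 (mod 11); P is NOT on the curve.

Evaluate F(6, 0, 3) term-by-term (mod 11).
  -3*X**3 ↦ -3·216·1·1 = -648
  X**2*Y ↦ 1·36·0·1 = 0
  3*X**2*Z ↦ 3·36·1·3 = 324
  -X*Y*Z ↦ -1·6·0·3 = 0
  -3*X*Z**2 ↦ -3·6·1·9 = -162
  -3*Y**3 ↦ -3·1·0·1 = 0
  3*Y**2*Z ↦ 3·1·0·3 = 0
  2*Y*Z**2 ↦ 2·1·0·9 = 0
  -3*Z**3 ↦ -3·1·1·27 = -81
Sum: F(6, 0, 3) = (-648) + (0) + (324) + (0) + (-162) + (0) + (0) + (0) + (-81) = -567.
Reducing mod 11: -567 ≡ 5 (mod 11).
Since F(a, b, c) ≡ 5 ≠ 0 (mod 11), P does NOT lie on the curve.


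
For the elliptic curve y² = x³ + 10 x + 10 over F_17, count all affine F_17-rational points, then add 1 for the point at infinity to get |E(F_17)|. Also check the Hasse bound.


Affine points = {(1, 2), (1, 15), (2, 2), (2, 15), (3, 4), (3, 13), (5, 7), (5, 10), (7, 7), (7, 10), (9, 8), (9, 9), (13, 5), (13, 12), (14, 2), (14, 15), (15, 4), (15, 13), (16, 4), (16, 13)}; affine count = 20; |E(F_17)| = 21.

Discriminant check: Δ ∝ 4a³ + 27b² = 4·10³ + 27·10² = 4·1000 + 27·100 ≡ 2 (mod 17). Nonzero ⇒ E is nonsingular.
For each x ∈ F_17, compute rhs = x³ + 10·x + 10 mod 17, then count y ∈ F_17 with y² ≡ rhs.
  x = 0: rhs = 10, matching y values: none (0 points).
  x = 1: rhs = 4, matching y values: 2, 15 (2 points).
  x = 2: rhs = 4, matching y values: 2, 15 (2 points).
  x = 3: rhs = 16, matching y values: 4, 13 (2 points).
  x = 4: rhs = 12, matching y values: none (0 points).
  x = 5: rhs = 15, matching y values: 7, 10 (2 points).
  x = 6: rhs = 14, matching y values: none (0 points).
  x = 7: rhs = 15, matching y values: 7, 10 (2 points).
  x = 8: rhs = 7, matching y values: none (0 points).
  x = 9: rhs = 13, matching y values: 8, 9 (2 points).
  x = 10: rhs = 5, matching y values: none (0 points).
  x = 11: rhs = 6, matching y values: none (0 points).
  x = 12: rhs = 5, matching y values: none (0 points).
  x = 13: rhs = 8, matching y values: 5, 12 (2 points).
  x = 14: rhs = 4, matching y values: 2, 15 (2 points).
  x = 15: rhs = 16, matching y values: 4, 13 (2 points).
  x = 16: rhs = 16, matching y values: 4, 13 (2 points).
Total affine count: 20.
Full point count |E(F_17)| = 20 + 1 = 21.
Hasse bound: |21 − (17+1)| = |3| = 3 ≤ 2√17 ≈ 8.2462 ✓.


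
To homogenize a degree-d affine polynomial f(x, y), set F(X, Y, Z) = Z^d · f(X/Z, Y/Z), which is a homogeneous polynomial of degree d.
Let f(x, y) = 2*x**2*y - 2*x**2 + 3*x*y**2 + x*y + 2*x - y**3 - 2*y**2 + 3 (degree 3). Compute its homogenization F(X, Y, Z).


F(X, Y, Z) = 2*X**2*Y - 2*X**2*Z + 3*X*Y**2 + X*Y*Z + 2*X*Z**2 - Y**3 - 2*Y**2*Z + 3*Z**3

deg(f) = 3.
Substitute x = X/Z, y = Y/Z into f, then multiply by Z^3.
  monomial 2·x^2·y^1 ↦ 2·X^2·Y^1·Z^0.
  monomial -2·x^2·y^0 ↦ -2·X^2·Y^0·Z^1.
  monomial 3·x^1·y^2 ↦ 3·X^1·Y^2·Z^0.
  monomial 1·x^1·y^1 ↦ 1·X^1·Y^1·Z^1.
  monomial 2·x^1·y^0 ↦ 2·X^1·Y^0·Z^2.
  monomial -1·x^0·y^3 ↦ -1·X^0·Y^3·Z^0.
  monomial -2·x^0·y^2 ↦ -2·X^0·Y^2·Z^1.
  monomial 3·x^0·y^0 ↦ 3·X^0·Y^0·Z^3.
Collecting: F(X, Y, Z) = 2*X**2*Y - 2*X**2*Z + 3*X*Y**2 + X*Y*Z + 2*X*Z**2 - Y**3 - 2*Y**2*Z + 3*Z**3.


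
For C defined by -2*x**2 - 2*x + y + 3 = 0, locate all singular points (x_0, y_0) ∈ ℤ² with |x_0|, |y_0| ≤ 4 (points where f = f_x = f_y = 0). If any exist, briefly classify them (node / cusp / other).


No singular points in the scanned grid; C is smooth there.

Compute partial derivatives:
  f_x = -4*x - 2.
  f_y = 1.
f_y = 1 is a nonzero constant, so f_y never vanishes: no point (x, y) can satisfy f = f_x = f_y = 0. In particular no (x, y) ∈ {−4, ..., 4}² is singular; the curve is smooth.


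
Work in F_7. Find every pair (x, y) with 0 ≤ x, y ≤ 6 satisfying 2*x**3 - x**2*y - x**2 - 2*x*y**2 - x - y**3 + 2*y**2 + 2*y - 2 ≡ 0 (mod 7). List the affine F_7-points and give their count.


Affine F_7-points: {(3, 1), (6, 1), (6, 4), (6, 6)}; count = 4.

For each of the 49 pairs (x, y) ∈ F_7², evaluate f(x, y) mod 7. Record the zeros.
  x = 0: [0↦5, 1↦1, 2↦2, 3↦2, 4↦2, 5↦3, 6↦6]  zeros at y ∈ ∅
  x = 1: [0↦5, 1↦5, 2↦6, 3↦2, 4↦1, 5↦4, 6↦5]  zeros at y ∈ ∅
  x = 2: [0↦1, 1↦3, 2↦2, 3↦6, 4↦2, 5↦5, 6↦2]  zeros at y ∈ ∅
  x = 3: [0↦5, 1↦0, 2↦2, 3↦5, 4↦3, 5↦4, 6↦2]  zeros at y ∈ {1}
  x = 4: [0↦1, 1↦1, 2↦4, 3↦4, 4↦2, 5↦6, 6↦3]  zeros at y ∈ ∅
  x = 5: [0↦1, 1↦4, 2↦6, 3↦1, 4↦4, 5↦2, 6↦3]  zeros at y ∈ ∅
  x = 6: [0↦3, 1↦0, 2↦6, 3↦1, 4↦0, 5↦4, 6↦0]  zeros at y ∈ {1, 4, 6}
Collecting zeros: affine points = {(3, 1), (6, 1), (6, 4), (6, 6)}.
Total count |C(F_7)_aff| = 4.


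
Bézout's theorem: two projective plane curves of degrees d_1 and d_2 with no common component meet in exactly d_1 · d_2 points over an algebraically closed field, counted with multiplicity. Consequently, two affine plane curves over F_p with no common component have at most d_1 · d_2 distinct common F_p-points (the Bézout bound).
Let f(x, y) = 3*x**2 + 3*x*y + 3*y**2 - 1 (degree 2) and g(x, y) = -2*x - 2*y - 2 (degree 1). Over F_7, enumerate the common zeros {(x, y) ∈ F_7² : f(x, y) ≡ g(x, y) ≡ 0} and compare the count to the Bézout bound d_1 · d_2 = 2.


Common zeros: ∅; count = 0; Bézout bound = 2.

deg(f) = 2, deg(g) = 1, so Bézout bound = 2.
Scan x ∈ F_7. For each x, list the y ∈ F_7 with f(x, y) ≡ 0 and those with g(x, y) ≡ 0 (mod 7); the common zeros in that column are the intersection.
  x = 0: f ≡ 0 at y ∈ ∅; g ≡ 0 at y ∈ {6}; common: ∅.
  x = 1: f ≡ 0 at y ∈ ∅; g ≡ 0 at y ∈ {5}; common: ∅.
  x = 2: f ≡ 0 at y ∈ {2, 3}; g ≡ 0 at y ∈ {4}; common: ∅.
  x = 3: f ≡ 0 at y ∈ {2}; g ≡ 0 at y ∈ {3}; common: ∅.
  x = 4: f ≡ 0 at y ∈ {5}; g ≡ 0 at y ∈ {2}; common: ∅.
  x = 5: f ≡ 0 at y ∈ {4, 5}; g ≡ 0 at y ∈ {1}; common: ∅.
  x = 6: f ≡ 0 at y ∈ ∅; g ≡ 0 at y ∈ {0}; common: ∅.
Collecting: common zeros = ∅, so the count is 0.
Comparison with the Bézout bound: 0 ≤ 2 = deg(f)·deg(g), as expected for curves with no common component (the affine F_7-count falls short of the bound because intersections may lie at infinity, over extension fields, or carry multiplicity).


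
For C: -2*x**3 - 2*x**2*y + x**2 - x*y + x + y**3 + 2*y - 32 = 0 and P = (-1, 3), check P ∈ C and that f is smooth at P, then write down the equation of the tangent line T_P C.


Tangent line at P: 2*x + 28*y - 82 = 0.

Step 1: f(-1, 3) = 0, so P lies on C.
Step 2: partial derivatives
  f_x(x, y) = -6*x**2 - 4*x*y + 2*x - y + 1, f_y(x, y) = -2*x**2 - x + 3*y**2 + 2.
  f_x(P) = 2, f_y(P) = 28 (gradient nonzero, so P is smooth).
Step 3: tangent line at P: 2·(x − -1) + 28·(y − 3) = 0.
Expanding: 2*x + 28*y - 82 = 0.


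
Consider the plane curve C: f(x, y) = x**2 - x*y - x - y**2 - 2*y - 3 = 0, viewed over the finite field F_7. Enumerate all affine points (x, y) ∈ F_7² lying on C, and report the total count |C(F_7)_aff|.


Affine F_7-points: {(1, 1), (1, 3), (3, 3), (3, 6), (4, 2), (4, 6), (6, 2), (6, 4)}; count = 8.

For each of the 49 pairs (x, y) ∈ F_7², evaluate f(x, y) mod 7. Record the zeros.
  x = 0: [0↦4, 1↦1, 2↦3, 3↦3, 4↦1, 5↦4, 6↦5]  zeros at y ∈ ∅
  x = 1: [0↦4, 1↦0, 2↦1, 3↦0, 4↦4, 5↦6, 6↦6]  zeros at y ∈ {1, 3}
  x = 2: [0↦6, 1↦1, 2↦1, 3↦6, 4↦2, 5↦3, 6↦2]  zeros at y ∈ ∅
  x = 3: [0↦3, 1↦4, 2↦3, 3↦0, 4↦2, 5↦2, 6↦0]  zeros at y ∈ {3, 6}
  x = 4: [0↦2, 1↦2, 2↦0, 3↦3, 4↦4, 5↦3, 6↦0]  zeros at y ∈ {2, 6}
  x = 5: [0↦3, 1↦2, 2↦6, 3↦1, 4↦1, 5↦6, 6↦2]  zeros at y ∈ ∅
  x = 6: [0↦6, 1↦4, 2↦0, 3↦1, 4↦0, 5↦4, 6↦6]  zeros at y ∈ {2, 4}
Collecting zeros: affine points = {(1, 1), (1, 3), (3, 3), (3, 6), (4, 2), (4, 6), (6, 2), (6, 4)}.
Total count |C(F_7)_aff| = 8.


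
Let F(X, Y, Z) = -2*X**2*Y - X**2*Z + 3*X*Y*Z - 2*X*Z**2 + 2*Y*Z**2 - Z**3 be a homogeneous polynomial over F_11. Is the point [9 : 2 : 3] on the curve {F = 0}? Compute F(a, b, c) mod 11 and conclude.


F(9,2,3) ≡ 3 (mod 11); P is NOT on the curve.

Evaluate F(9, 2, 3) term-by-term (mod 11).
  -2*X**2*Y ↦ -2·81·2·1 = -324
  -X**2*Z ↦ -1·81·1·3 = -243
  3*X*Y*Z ↦ 3·9·2·3 = 162
  -2*X*Z**2 ↦ -2·9·1·9 = -162
  2*Y*Z**2 ↦ 2·1·2·9 = 36
  -Z**3 ↦ -1·1·1·27 = -27
Sum: F(9, 2, 3) = (-324) + (-243) + (162) + (-162) + (36) + (-27) = -558.
Reducing mod 11: -558 ≡ 3 (mod 11).
Since F(a, b, c) ≡ 3 ≠ 0 (mod 11), P does NOT lie on the curve.


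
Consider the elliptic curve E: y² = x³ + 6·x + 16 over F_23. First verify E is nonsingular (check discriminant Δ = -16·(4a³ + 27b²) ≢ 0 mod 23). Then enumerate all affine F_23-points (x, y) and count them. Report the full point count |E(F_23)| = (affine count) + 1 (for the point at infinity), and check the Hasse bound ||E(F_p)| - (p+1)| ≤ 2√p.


Affine points = {(0, 4), (0, 19), (1, 0), (2, 6), (2, 17), (4, 9), (4, 14), (8, 1), (8, 22), (10, 8), (10, 15), (15, 10), (15, 13), (22, 3), (22, 20)}; affine count = 15; |E(F_23)| = 16.

Discriminant check: Δ ∝ 4a³ + 27b² = 4·6³ + 27·16² = 4·216 + 27·256 ≡ 2 (mod 23). Nonzero ⇒ E is nonsingular.
For each x ∈ F_23, compute rhs = x³ + 6·x + 16 mod 23, then count y ∈ F_23 with y² ≡ rhs.
  x = 0: rhs = 16, matching y values: 4, 19 (2 points).
  x = 1: rhs = 0, matching y values: 0 (1 points).
  x = 2: rhs = 13, matching y values: 6, 17 (2 points).
  x = 3: rhs = 15, matching y values: none (0 points).
  x = 4: rhs = 12, matching y values: 9, 14 (2 points).
  x = 5: rhs = 10, matching y values: none (0 points).
  x = 6: rhs = 15, matching y values: none (0 points).
  x = 7: rhs = 10, matching y values: none (0 points).
  x = 8: rhs = 1, matching y values: 1, 22 (2 points).
  x = 9: rhs = 17, matching y values: none (0 points).
  x = 10: rhs = 18, matching y values: 8, 15 (2 points).
  x = 11: rhs = 10, matching y values: none (0 points).
  x = 12: rhs = 22, matching y values: none (0 points).
  x = 13: rhs = 14, matching y values: none (0 points).
  x = 14: rhs = 15, matching y values: none (0 points).
  x = 15: rhs = 8, matching y values: 10, 13 (2 points).
  x = 16: rhs = 22, matching y values: none (0 points).
  x = 17: rhs = 17, matching y values: none (0 points).
  x = 18: rhs = 22, matching y values: none (0 points).
  x = 19: rhs = 20, matching y values: none (0 points).
  x = 20: rhs = 17, matching y values: none (0 points).
  x = 21: rhs = 19, matching y values: none (0 points).
  x = 22: rhs = 9, matching y values: 3, 20 (2 points).
Total affine count: 15.
Full point count |E(F_23)| = 15 + 1 = 16.
Hasse bound: |16 − (23+1)| = |-8| = 8 ≤ 2√23 ≈ 9.5917 ✓.


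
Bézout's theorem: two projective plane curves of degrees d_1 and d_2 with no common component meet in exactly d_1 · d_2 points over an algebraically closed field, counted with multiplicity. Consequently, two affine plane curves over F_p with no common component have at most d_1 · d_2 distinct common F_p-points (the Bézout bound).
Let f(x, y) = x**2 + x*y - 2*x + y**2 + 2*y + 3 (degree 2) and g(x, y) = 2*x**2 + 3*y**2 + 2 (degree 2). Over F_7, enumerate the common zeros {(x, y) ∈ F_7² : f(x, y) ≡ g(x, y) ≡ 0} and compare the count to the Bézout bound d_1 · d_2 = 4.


Common zeros: {(1, 6)}; count = 1; Bézout bound = 4.

deg(f) = 2, deg(g) = 2, so Bézout bound = 4.
Scan x ∈ F_7. For each x, list the y ∈ F_7 with f(x, y) ≡ 0 and those with g(x, y) ≡ 0 (mod 7); the common zeros in that column are the intersection.
  x = 0: f ≡ 0 at y ∈ ∅; g ≡ 0 at y ∈ {2, 5}; common: ∅.
  x = 1: f ≡ 0 at y ∈ {5, 6}; g ≡ 0 at y ∈ {1, 6}; common: {6}.
  x = 2: f ≡ 0 at y ∈ {4, 6}; g ≡ 0 at y ∈ ∅; common: ∅.
  x = 3: f ≡ 0 at y ∈ {4, 5}; g ≡ 0 at y ∈ ∅; common: ∅.
  x = 4: f ≡ 0 at y ∈ ∅; g ≡ 0 at y ∈ ∅; common: ∅.
  x = 5: f ≡ 0 at y ∈ ∅; g ≡ 0 at y ∈ ∅; common: ∅.
  x = 6: f ≡ 0 at y ∈ ∅; g ≡ 0 at y ∈ {1, 6}; common: ∅.
Collecting: common zeros = {(1, 6)}, so the count is 1.
Comparison with the Bézout bound: 1 ≤ 4 = deg(f)·deg(g), as expected for curves with no common component (the affine F_7-count falls short of the bound because intersections may lie at infinity, over extension fields, or carry multiplicity).


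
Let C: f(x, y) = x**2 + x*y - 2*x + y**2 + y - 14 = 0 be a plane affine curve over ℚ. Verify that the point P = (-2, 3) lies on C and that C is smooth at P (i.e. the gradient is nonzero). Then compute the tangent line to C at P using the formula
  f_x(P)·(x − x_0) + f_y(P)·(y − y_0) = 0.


Tangent line at P: -3*x + 5*y - 21 = 0.

Step 1: f(-2, 3) = 0, so P lies on C.
Step 2: partial derivatives
  f_x(x, y) = 2*x + y - 2, f_y(x, y) = x + 2*y + 1.
  f_x(P) = -3, f_y(P) = 5 (gradient nonzero, so P is smooth).
Step 3: tangent line at P: -3·(x − -2) + 5·(y − 3) = 0.
Expanding: -3*x + 5*y - 21 = 0.


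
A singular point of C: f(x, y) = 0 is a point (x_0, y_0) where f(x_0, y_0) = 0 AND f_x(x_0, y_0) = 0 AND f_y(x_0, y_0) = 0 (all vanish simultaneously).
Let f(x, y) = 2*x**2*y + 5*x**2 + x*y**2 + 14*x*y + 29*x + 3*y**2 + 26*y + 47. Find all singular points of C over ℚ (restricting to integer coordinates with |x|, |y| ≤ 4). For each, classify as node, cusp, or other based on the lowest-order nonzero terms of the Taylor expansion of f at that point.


Singular points: {(-2, -3)}; classification: node.

Compute partial derivatives:
  f_x = 4*x*y + 10*x + y**2 + 14*y + 29.
  f_y = 2*x**2 + 2*x*y + 14*x + 6*y + 26.
Scan x_0 ∈ {−4, ..., 4}. For each x_0, f_y(x_0, y) is a polynomial in y; find its integer roots y ∈ {−4, ..., 4}, then test f_x and f at those candidates.
  x = -4: f_y(-4, y) = 2 - 2*y; vanishes at y ∈ {1}. (-4, 1): f_x = -12 ≠ 0.
  x = -3: f_y(-3, y) = 2; no integer root y with |y| ≤ 4.
  x = -2: f_y(-2, y) = 2*y + 6; vanishes at y ∈ {-3}. (-2, -3): f_x = 0, f = 0 — SINGULAR.
  x = -1: f_y(-1, y) = 4*y + 14; no integer root y with |y| ≤ 4.
  x = 0: f_y(0, y) = 6*y + 26; no integer root y with |y| ≤ 4.
  x = 1: f_y(1, y) = 8*y + 42; no integer root y with |y| ≤ 4.
  x = 2: f_y(2, y) = 10*y + 62; no integer root y with |y| ≤ 4.
  x = 3: f_y(3, y) = 12*y + 86; no integer root y with |y| ≤ 4.
  x = 4: f_y(4, y) = 14*y + 114; no integer root y with |y| ≤ 4.
Only singular point on the grid: (-2, -3).
Classify: substitute x = -2 + u, y = -3 + v and expand: f = 2*u**2*v - u**2 + u*v**2 + v**2.
No constant or linear terms (consistent with a singular point). Quadratic part: -u**2 + v**2. Cubic part: 2*u**2*v + u*v**2.
The quadratic part v**2 - u**2 = (v − u)(v + u) splits into two distinct linear factors, so there are two distinct tangent lines y − -3 = ±(x − -2) — this is a node (ordinary double point).
Classification: node.


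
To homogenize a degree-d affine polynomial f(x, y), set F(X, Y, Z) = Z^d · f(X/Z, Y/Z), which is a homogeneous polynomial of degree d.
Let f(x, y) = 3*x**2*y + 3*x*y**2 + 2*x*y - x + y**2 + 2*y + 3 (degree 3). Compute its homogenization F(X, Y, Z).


F(X, Y, Z) = 3*X**2*Y + 3*X*Y**2 + 2*X*Y*Z - X*Z**2 + Y**2*Z + 2*Y*Z**2 + 3*Z**3

deg(f) = 3.
Substitute x = X/Z, y = Y/Z into f, then multiply by Z^3.
  monomial 3·x^2·y^1 ↦ 3·X^2·Y^1·Z^0.
  monomial 3·x^1·y^2 ↦ 3·X^1·Y^2·Z^0.
  monomial 2·x^1·y^1 ↦ 2·X^1·Y^1·Z^1.
  monomial -1·x^1·y^0 ↦ -1·X^1·Y^0·Z^2.
  monomial 1·x^0·y^2 ↦ 1·X^0·Y^2·Z^1.
  monomial 2·x^0·y^1 ↦ 2·X^0·Y^1·Z^2.
  monomial 3·x^0·y^0 ↦ 3·X^0·Y^0·Z^3.
Collecting: F(X, Y, Z) = 3*X**2*Y + 3*X*Y**2 + 2*X*Y*Z - X*Z**2 + Y**2*Z + 2*Y*Z**2 + 3*Z**3.


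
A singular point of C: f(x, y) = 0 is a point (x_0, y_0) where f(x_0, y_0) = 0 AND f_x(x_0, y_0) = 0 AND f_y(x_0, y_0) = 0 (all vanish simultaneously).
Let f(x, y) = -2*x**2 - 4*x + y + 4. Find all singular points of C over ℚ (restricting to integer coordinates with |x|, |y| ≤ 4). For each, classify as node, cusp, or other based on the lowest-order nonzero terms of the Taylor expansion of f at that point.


No singular points in the scanned grid; C is smooth there.

Compute partial derivatives:
  f_x = -4*x - 4.
  f_y = 1.
f_y = 1 is a nonzero constant, so f_y never vanishes: no point (x, y) can satisfy f = f_x = f_y = 0. In particular no (x, y) ∈ {−4, ..., 4}² is singular; the curve is smooth.


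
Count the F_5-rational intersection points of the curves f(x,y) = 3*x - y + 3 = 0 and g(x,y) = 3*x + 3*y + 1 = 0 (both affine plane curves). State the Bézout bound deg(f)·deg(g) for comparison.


Common zeros: {(0, 3)}; count = 1; Bézout bound = 1.

deg(f) = 1, deg(g) = 1, so Bézout bound = 1.
Scan x ∈ F_5. For each x, list the y ∈ F_5 with f(x, y) ≡ 0 and those with g(x, y) ≡ 0 (mod 5); the common zeros in that column are the intersection.
  x = 0: f ≡ 0 at y ∈ {3}; g ≡ 0 at y ∈ {3}; common: {3}.
  x = 1: f ≡ 0 at y ∈ {1}; g ≡ 0 at y ∈ {2}; common: ∅.
  x = 2: f ≡ 0 at y ∈ {4}; g ≡ 0 at y ∈ {1}; common: ∅.
  x = 3: f ≡ 0 at y ∈ {2}; g ≡ 0 at y ∈ {0}; common: ∅.
  x = 4: f ≡ 0 at y ∈ {0}; g ≡ 0 at y ∈ {4}; common: ∅.
Collecting: common zeros = {(0, 3)}, so the count is 1.
Comparison with the Bézout bound: 1 ≤ 1 = deg(f)·deg(g), as expected for curves with no common component (the bound is attained).


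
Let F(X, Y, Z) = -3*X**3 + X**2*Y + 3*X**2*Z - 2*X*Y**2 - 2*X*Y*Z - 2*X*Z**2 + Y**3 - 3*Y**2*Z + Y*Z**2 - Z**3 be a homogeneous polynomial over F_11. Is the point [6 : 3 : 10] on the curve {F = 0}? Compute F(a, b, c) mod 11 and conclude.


F(6,3,10) ≡ 8 (mod 11); P is NOT on the curve.

Evaluate F(6, 3, 10) term-by-term (mod 11).
  -3*X**3 ↦ -3·216·1·1 = -648
  X**2*Y ↦ 1·36·3·1 = 108
  3*X**2*Z ↦ 3·36·1·10 = 1080
  -2*X*Y**2 ↦ -2·6·9·1 = -108
  -2*X*Y*Z ↦ -2·6·3·10 = -360
  -2*X*Z**2 ↦ -2·6·1·100 = -1200
  Y**3 ↦ 1·1·27·1 = 27
  -3*Y**2*Z ↦ -3·1·9·10 = -270
  Y*Z**2 ↦ 1·1·3·100 = 300
  -Z**3 ↦ -1·1·1·1000 = -1000
Sum: F(6, 3, 10) = (-648) + (108) + (1080) + (-108) + (-360) + (-1200) + (27) + (-270) + (300) + (-1000) = -2071.
Reducing mod 11: -2071 ≡ 8 (mod 11).
Since F(a, b, c) ≡ 8 ≠ 0 (mod 11), P does NOT lie on the curve.


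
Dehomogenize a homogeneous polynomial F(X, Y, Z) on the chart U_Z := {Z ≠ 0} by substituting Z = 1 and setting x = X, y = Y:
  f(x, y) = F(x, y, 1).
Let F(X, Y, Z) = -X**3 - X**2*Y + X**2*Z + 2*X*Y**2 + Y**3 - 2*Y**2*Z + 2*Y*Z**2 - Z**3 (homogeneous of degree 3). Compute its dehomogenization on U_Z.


f(x, y) = -x**3 - x**2*y + x**2 + 2*x*y**2 + y**3 - 2*y**2 + 2*y - 1

On U_Z we set Z = 1. Each monomial c·X^i·Y^j·Z^k in F becomes c·x^i·y^j·1^k = c·x^i·y^j.
Substituting Z = 1: F(X, Y, 1) = -x**3 - x**2*y + x**2 + 2*x*y**2 + y**3 - 2*y**2 + 2*y - 1.
Note: deg(f) ≤ deg(F) = 3; strict inequality happens when F is divisible by Z (lost terms).


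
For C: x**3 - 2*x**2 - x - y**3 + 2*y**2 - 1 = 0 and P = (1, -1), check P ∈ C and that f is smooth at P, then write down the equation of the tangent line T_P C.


Tangent line at P: -2*x - 7*y - 5 = 0.

Step 1: f(1, -1) = 0, so P lies on C.
Step 2: partial derivatives
  f_x(x, y) = 3*x**2 - 4*x - 1, f_y(x, y) = -3*y**2 + 4*y.
  f_x(P) = -2, f_y(P) = -7 (gradient nonzero, so P is smooth).
Step 3: tangent line at P: -2·(x − 1) + -7·(y − -1) = 0.
Expanding: -2*x - 7*y - 5 = 0.


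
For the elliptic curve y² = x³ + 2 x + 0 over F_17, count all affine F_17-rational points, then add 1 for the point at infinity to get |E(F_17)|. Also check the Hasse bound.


Affine points = {(0, 0), (3, 4), (3, 13), (4, 2), (4, 15), (5, 4), (5, 13), (7, 0), (8, 1), (8, 16), (9, 4), (9, 13), (10, 0), (12, 1), (12, 16), (13, 8), (13, 9), (14, 1), (14, 16)}; affine count = 19; |E(F_17)| = 20.

Discriminant check: Δ ∝ 4a³ + 27b² = 4·2³ + 27·0² = 4·8 + 27·0 ≡ 15 (mod 17). Nonzero ⇒ E is nonsingular.
For each x ∈ F_17, compute rhs = x³ + 2·x + 0 mod 17, then count y ∈ F_17 with y² ≡ rhs.
  x = 0: rhs = 0, matching y values: 0 (1 points).
  x = 1: rhs = 3, matching y values: none (0 points).
  x = 2: rhs = 12, matching y values: none (0 points).
  x = 3: rhs = 16, matching y values: 4, 13 (2 points).
  x = 4: rhs = 4, matching y values: 2, 15 (2 points).
  x = 5: rhs = 16, matching y values: 4, 13 (2 points).
  x = 6: rhs = 7, matching y values: none (0 points).
  x = 7: rhs = 0, matching y values: 0 (1 points).
  x = 8: rhs = 1, matching y values: 1, 16 (2 points).
  x = 9: rhs = 16, matching y values: 4, 13 (2 points).
  x = 10: rhs = 0, matching y values: 0 (1 points).
  x = 11: rhs = 10, matching y values: none (0 points).
  x = 12: rhs = 1, matching y values: 1, 16 (2 points).
  x = 13: rhs = 13, matching y values: 8, 9 (2 points).
  x = 14: rhs = 1, matching y values: 1, 16 (2 points).
  x = 15: rhs = 5, matching y values: none (0 points).
  x = 16: rhs = 14, matching y values: none (0 points).
Total affine count: 19.
Full point count |E(F_17)| = 19 + 1 = 20.
Hasse bound: |20 − (17+1)| = |2| = 2 ≤ 2√17 ≈ 8.2462 ✓.


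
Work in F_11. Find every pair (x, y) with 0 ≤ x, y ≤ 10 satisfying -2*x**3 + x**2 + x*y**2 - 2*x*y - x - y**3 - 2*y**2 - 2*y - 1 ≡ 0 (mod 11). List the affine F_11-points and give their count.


Affine F_11-points: {(0, 10), (1, 4), (2, 1), (3, 8), (4, 5), (5, 0), (5, 5), (5, 9), (7, 4), (8, 5), (8, 7), (9, 4)}; count = 12.

For each of the 121 pairs (x, y) ∈ F_11², evaluate f(x, y) mod 11. Record the zeros.
  x = 0: [0↦10, 1↦5, 2↦1, 3↦3, 4↦5, 5↦1, 6↦7, 7↦6, 8↦3, 9↦3, 10↦0]  zeros at y ∈ {10}
  x = 1: [0↦8, 1↦2, 2↦10, 3↦4, 4↦0, 5↦3, 6↦7, 7↦6, 8↦5, 9↦9, 10↦1]  zeros at y ∈ {4}
  x = 2: [0↦7, 1↦0, 2↦9, 3↦6, 4↦7, 5↦6, 6↦8, 7↦7, 8↦8, 9↦5, 10↦3]  zeros at y ∈ {1}
  x = 3: [0↦6, 1↦9, 2↦8, 3↦8, 4↦3, 5↦9, 6↦9, 7↦8, 8↦0, 9↦1, 10↦5]  zeros at y ∈ {8}
  x = 4: [0↦4, 1↦6, 2↦6, 3↦9, 4↦9, 5↦0, 6↦9, 7↦8, 8↦2, 9↦7, 10↦6]  zeros at y ∈ {5}
  x = 5: [0↦0, 1↦1, 2↦2, 3↦8, 4↦2, 5↦0, 6↦7, 7↦6, 8↦2, 9↦0, 10↦5]  zeros at y ∈ {0, 5, 9}
  x = 6: [0↦4, 1↦4, 2↦6, 3↦4, 4↦3, 5↦8, 6↦2, 7↦1, 8↦10, 9↦1, 10↦1]  zeros at y ∈ ∅
  x = 7: [0↦4, 1↦3, 2↦6, 3↦7, 4↦0, 5↦1, 6↦4, 7↦3, 8↦3, 9↦9, 10↦4]  zeros at y ∈ {4}
  x = 8: [0↦10, 1↦8, 2↦1, 3↦5, 4↦3, 5↦0, 6↦1, 7↦0, 8↦2, 9↦1, 10↦2]  zeros at y ∈ {5, 7}
  x = 9: [0↦10, 1↦7, 2↦1, 3↦8, 4↦0, 5↦4, 6↦3, 7↦2, 8↦6, 9↦9, 10↦5]  zeros at y ∈ {4}
  x = 10: [0↦3, 1↦10, 2↦5, 3↦4, 4↦1, 5↦1, 6↦9, 7↦8, 8↦3, 9↦10, 10↦1]  zeros at y ∈ ∅
Collecting zeros: affine points = {(0, 10), (1, 4), (2, 1), (3, 8), (4, 5), (5, 0), (5, 5), (5, 9), (7, 4), (8, 5), (8, 7), (9, 4)}.
Total count |C(F_11)_aff| = 12.


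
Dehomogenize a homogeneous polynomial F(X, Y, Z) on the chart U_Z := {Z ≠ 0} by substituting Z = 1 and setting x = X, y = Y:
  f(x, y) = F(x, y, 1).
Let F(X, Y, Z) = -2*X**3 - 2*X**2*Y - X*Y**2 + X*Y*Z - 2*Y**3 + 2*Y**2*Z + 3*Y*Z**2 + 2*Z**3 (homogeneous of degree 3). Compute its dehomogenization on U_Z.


f(x, y) = -2*x**3 - 2*x**2*y - x*y**2 + x*y - 2*y**3 + 2*y**2 + 3*y + 2

On U_Z we set Z = 1. Each monomial c·X^i·Y^j·Z^k in F becomes c·x^i·y^j·1^k = c·x^i·y^j.
Substituting Z = 1: F(X, Y, 1) = -2*x**3 - 2*x**2*y - x*y**2 + x*y - 2*y**3 + 2*y**2 + 3*y + 2.
Note: deg(f) ≤ deg(F) = 3; strict inequality happens when F is divisible by Z (lost terms).


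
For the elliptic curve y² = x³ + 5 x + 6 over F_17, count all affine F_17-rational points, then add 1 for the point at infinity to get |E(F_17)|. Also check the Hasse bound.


Affine points = {(9, 7), (9, 10), (10, 6), (10, 11), (11, 7), (11, 10), (12, 3), (12, 14), (14, 7), (14, 10), (16, 0)}; affine count = 11; |E(F_17)| = 12.

Discriminant check: Δ ∝ 4a³ + 27b² = 4·5³ + 27·6² = 4·125 + 27·36 ≡ 10 (mod 17). Nonzero ⇒ E is nonsingular.
For each x ∈ F_17, compute rhs = x³ + 5·x + 6 mod 17, then count y ∈ F_17 with y² ≡ rhs.
  x = 0: rhs = 6, matching y values: none (0 points).
  x = 1: rhs = 12, matching y values: none (0 points).
  x = 2: rhs = 7, matching y values: none (0 points).
  x = 3: rhs = 14, matching y values: none (0 points).
  x = 4: rhs = 5, matching y values: none (0 points).
  x = 5: rhs = 3, matching y values: none (0 points).
  x = 6: rhs = 14, matching y values: none (0 points).
  x = 7: rhs = 10, matching y values: none (0 points).
  x = 8: rhs = 14, matching y values: none (0 points).
  x = 9: rhs = 15, matching y values: 7, 10 (2 points).
  x = 10: rhs = 2, matching y values: 6, 11 (2 points).
  x = 11: rhs = 15, matching y values: 7, 10 (2 points).
  x = 12: rhs = 9, matching y values: 3, 14 (2 points).
  x = 13: rhs = 7, matching y values: none (0 points).
  x = 14: rhs = 15, matching y values: 7, 10 (2 points).
  x = 15: rhs = 5, matching y values: none (0 points).
  x = 16: rhs = 0, matching y values: 0 (1 points).
Total affine count: 11.
Full point count |E(F_17)| = 11 + 1 = 12.
Hasse bound: |12 − (17+1)| = |-6| = 6 ≤ 2√17 ≈ 8.2462 ✓.


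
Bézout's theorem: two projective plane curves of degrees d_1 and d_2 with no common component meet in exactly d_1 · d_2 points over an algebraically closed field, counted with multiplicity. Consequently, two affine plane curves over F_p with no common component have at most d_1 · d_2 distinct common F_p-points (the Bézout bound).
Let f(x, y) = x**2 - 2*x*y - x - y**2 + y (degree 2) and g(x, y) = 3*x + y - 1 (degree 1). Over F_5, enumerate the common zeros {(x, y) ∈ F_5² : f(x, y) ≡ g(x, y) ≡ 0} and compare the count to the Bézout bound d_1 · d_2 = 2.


Common zeros: {(0, 1)}; count = 1; Bézout bound = 2.

deg(f) = 2, deg(g) = 1, so Bézout bound = 2.
Scan x ∈ F_5. For each x, list the y ∈ F_5 with f(x, y) ≡ 0 and those with g(x, y) ≡ 0 (mod 5); the common zeros in that column are the intersection.
  x = 0: f ≡ 0 at y ∈ {0, 1}; g ≡ 0 at y ∈ {1}; common: {1}.
  x = 1: f ≡ 0 at y ∈ {0, 4}; g ≡ 0 at y ∈ {3}; common: ∅.
  x = 2: f ≡ 0 at y ∈ ∅; g ≡ 0 at y ∈ {0}; common: ∅.
  x = 3: f ≡ 0 at y ∈ {1, 4}; g ≡ 0 at y ∈ {2}; common: ∅.
  x = 4: f ≡ 0 at y ∈ ∅; g ≡ 0 at y ∈ {4}; common: ∅.
Collecting: common zeros = {(0, 1)}, so the count is 1.
Comparison with the Bézout bound: 1 ≤ 2 = deg(f)·deg(g), as expected for curves with no common component (the affine F_5-count falls short of the bound because intersections may lie at infinity, over extension fields, or carry multiplicity).


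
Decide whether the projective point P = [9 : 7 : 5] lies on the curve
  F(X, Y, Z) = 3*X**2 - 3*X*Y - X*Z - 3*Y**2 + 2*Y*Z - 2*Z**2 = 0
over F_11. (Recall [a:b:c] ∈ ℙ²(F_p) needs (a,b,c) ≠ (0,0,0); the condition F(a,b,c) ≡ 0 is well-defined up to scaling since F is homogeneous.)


F(9,7,5) ≡ 3 (mod 11); P is NOT on the curve.

Evaluate F(9, 7, 5) term-by-term (mod 11).
  3*X**2 ↦ 3·81·1·1 = 243
  -3*X*Y ↦ -3·9·7·1 = -189
  -X*Z ↦ -1·9·1·5 = -45
  -3*Y**2 ↦ -3·1·49·1 = -147
  2*Y*Z ↦ 2·1·7·5 = 70
  -2*Z**2 ↦ -2·1·1·25 = -50
Sum: F(9, 7, 5) = (243) + (-189) + (-45) + (-147) + (70) + (-50) = -118.
Reducing mod 11: -118 ≡ 3 (mod 11).
Since F(a, b, c) ≡ 3 ≠ 0 (mod 11), P does NOT lie on the curve.


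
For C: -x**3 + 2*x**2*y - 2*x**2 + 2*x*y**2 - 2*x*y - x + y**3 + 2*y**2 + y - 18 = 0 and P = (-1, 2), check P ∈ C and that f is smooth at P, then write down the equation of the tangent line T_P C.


Tangent line at P: -4*x + 17*y - 38 = 0.

Step 1: f(-1, 2) = 0, so P lies on C.
Step 2: partial derivatives
  f_x(x, y) = -3*x**2 + 4*x*y - 4*x + 2*y**2 - 2*y - 1, f_y(x, y) = 2*x**2 + 4*x*y - 2*x + 3*y**2 + 4*y + 1.
  f_x(P) = -4, f_y(P) = 17 (gradient nonzero, so P is smooth).
Step 3: tangent line at P: -4·(x − -1) + 17·(y − 2) = 0.
Expanding: -4*x + 17*y - 38 = 0.


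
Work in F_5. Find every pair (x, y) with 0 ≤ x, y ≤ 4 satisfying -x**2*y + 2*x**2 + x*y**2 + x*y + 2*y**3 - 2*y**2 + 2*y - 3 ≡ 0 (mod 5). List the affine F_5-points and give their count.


Affine F_5-points: {(1, 2), (1, 3), (2, 0), (3, 0)}; count = 4.

For each of the 25 pairs (x, y) ∈ F_5², evaluate f(x, y) mod 5. Record the zeros.
  x = 0: [0↦2, 1↦4, 2↦4, 3↦4, 4↦1]  zeros at y ∈ ∅
  x = 1: [0↦4, 1↦2, 2↦0, 3↦0, 4↦4]  zeros at y ∈ {2, 3}
  x = 2: [0↦0, 1↦2, 2↦1, 3↦4, 4↦3]  zeros at y ∈ {0}
  x = 3: [0↦0, 1↦4, 2↦2, 3↦1, 4↦3]  zeros at y ∈ {0}
  x = 4: [0↦4, 1↦3, 2↦3, 3↦1, 4↦4]  zeros at y ∈ ∅
Collecting zeros: affine points = {(1, 2), (1, 3), (2, 0), (3, 0)}.
Total count |C(F_5)_aff| = 4.


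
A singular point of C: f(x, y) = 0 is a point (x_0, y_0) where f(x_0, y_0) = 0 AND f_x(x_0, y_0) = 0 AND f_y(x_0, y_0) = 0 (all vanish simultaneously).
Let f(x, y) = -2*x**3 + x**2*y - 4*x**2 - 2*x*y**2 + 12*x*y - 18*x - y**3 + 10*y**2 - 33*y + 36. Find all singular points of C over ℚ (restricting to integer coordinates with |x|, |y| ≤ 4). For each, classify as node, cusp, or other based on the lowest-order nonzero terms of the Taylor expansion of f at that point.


Singular points: {(0, 3)}; classification: node.

Compute partial derivatives:
  f_x = -6*x**2 + 2*x*y - 8*x - 2*y**2 + 12*y - 18.
  f_y = x**2 - 4*x*y + 12*x - 3*y**2 + 20*y - 33.
Scan x_0 ∈ {−4, ..., 4}. For each x_0, f_y(x_0, y) is a polynomial in y; find its integer roots y ∈ {−4, ..., 4}, then test f_x and f at those candidates.
  x = -4: f_y(-4, y) = -3*y**2 + 36*y - 65; no integer root y with |y| ≤ 4.
  x = -3: f_y(-3, y) = -3*y**2 + 32*y - 60; no integer root y with |y| ≤ 4.
  x = -2: f_y(-2, y) = -3*y**2 + 28*y - 53; no integer root y with |y| ≤ 4.
  x = -1: f_y(-1, y) = -3*y**2 + 24*y - 44; no integer root y with |y| ≤ 4.
  x = 0: f_y(0, y) = -3*y**2 + 20*y - 33; vanishes at y ∈ {3}. (0, 3): f_x = 0, f = 0 — SINGULAR.
  x = 1: f_y(1, y) = -3*y**2 + 16*y - 20; vanishes at y ∈ {2}. (1, 2): f_x = -12 ≠ 0.
  x = 2: f_y(2, y) = -3*y**2 + 12*y - 5; no integer root y with |y| ≤ 4.
  x = 3: f_y(3, y) = -3*y**2 + 8*y + 12; no integer root y with |y| ≤ 4.
  x = 4: f_y(4, y) = -3*y**2 + 4*y + 31; no integer root y with |y| ≤ 4.
Only singular point on the grid: (0, 3).
Classify: substitute x = 0 + u, y = 3 + v and expand: f = -2*u**3 + u**2*v - u**2 - 2*u*v**2 - v**3 + v**2.
No constant or linear terms (consistent with a singular point). Quadratic part: -u**2 + v**2. Cubic part: -2*u**3 + u**2*v - 2*u*v**2 - v**3.
The quadratic part v**2 - u**2 = (v − u)(v + u) splits into two distinct linear factors, so there are two distinct tangent lines y − 3 = ±(x − 0) — this is a node (ordinary double point).
Classification: node.


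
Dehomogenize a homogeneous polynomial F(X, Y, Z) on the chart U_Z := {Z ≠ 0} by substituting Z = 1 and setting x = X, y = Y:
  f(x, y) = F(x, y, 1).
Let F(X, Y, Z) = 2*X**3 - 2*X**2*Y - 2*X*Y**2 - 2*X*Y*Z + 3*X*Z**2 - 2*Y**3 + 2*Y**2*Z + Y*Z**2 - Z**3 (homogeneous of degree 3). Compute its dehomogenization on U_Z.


f(x, y) = 2*x**3 - 2*x**2*y - 2*x*y**2 - 2*x*y + 3*x - 2*y**3 + 2*y**2 + y - 1

On U_Z we set Z = 1. Each monomial c·X^i·Y^j·Z^k in F becomes c·x^i·y^j·1^k = c·x^i·y^j.
Substituting Z = 1: F(X, Y, 1) = 2*x**3 - 2*x**2*y - 2*x*y**2 - 2*x*y + 3*x - 2*y**3 + 2*y**2 + y - 1.
Note: deg(f) ≤ deg(F) = 3; strict inequality happens when F is divisible by Z (lost terms).


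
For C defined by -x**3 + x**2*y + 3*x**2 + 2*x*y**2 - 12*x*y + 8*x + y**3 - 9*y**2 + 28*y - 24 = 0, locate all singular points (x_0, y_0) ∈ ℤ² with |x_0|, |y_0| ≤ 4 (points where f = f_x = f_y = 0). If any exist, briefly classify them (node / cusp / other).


Singular points: {(2, 2)}; classification: node.

Compute partial derivatives:
  f_x = -3*x**2 + 2*x*y + 6*x + 2*y**2 - 12*y + 8.
  f_y = x**2 + 4*x*y - 12*x + 3*y**2 - 18*y + 28.
Scan x_0 ∈ {−4, ..., 4}. For each x_0, f_y(x_0, y) is a polynomial in y; find its integer roots y ∈ {−4, ..., 4}, then test f_x and f at those candidates.
  x = -4: f_y(-4, y) = 3*y**2 - 34*y + 92; no integer root y with |y| ≤ 4.
  x = -3: f_y(-3, y) = 3*y**2 - 30*y + 73; no integer root y with |y| ≤ 4.
  x = -2: f_y(-2, y) = 3*y**2 - 26*y + 56; vanishes at y ∈ {4}. (-2, 4): f_x = -48 ≠ 0.
  x = -1: f_y(-1, y) = 3*y**2 - 22*y + 41; no integer root y with |y| ≤ 4.
  x = 0: f_y(0, y) = 3*y**2 - 18*y + 28; no integer root y with |y| ≤ 4.
  x = 1: f_y(1, y) = 3*y**2 - 14*y + 17; no integer root y with |y| ≤ 4.
  x = 2: f_y(2, y) = 3*y**2 - 10*y + 8; vanishes at y ∈ {2}. (2, 2): f_x = 0, f = 0 — SINGULAR.
  x = 3: f_y(3, y) = 3*y**2 - 6*y + 1; no integer root y with |y| ≤ 4.
  x = 4: f_y(4, y) = 3*y**2 - 2*y - 4; no integer root y with |y| ≤ 4.
Only singular point on the grid: (2, 2).
Classify: substitute x = 2 + u, y = 2 + v and expand: f = -u**3 + u**2*v - u**2 + 2*u*v**2 + v**3 + v**2.
No constant or linear terms (consistent with a singular point). Quadratic part: -u**2 + v**2. Cubic part: -u**3 + u**2*v + 2*u*v**2 + v**3.
The quadratic part v**2 - u**2 = (v − u)(v + u) splits into two distinct linear factors, so there are two distinct tangent lines y − 2 = ±(x − 2) — this is a node (ordinary double point).
Classification: node.


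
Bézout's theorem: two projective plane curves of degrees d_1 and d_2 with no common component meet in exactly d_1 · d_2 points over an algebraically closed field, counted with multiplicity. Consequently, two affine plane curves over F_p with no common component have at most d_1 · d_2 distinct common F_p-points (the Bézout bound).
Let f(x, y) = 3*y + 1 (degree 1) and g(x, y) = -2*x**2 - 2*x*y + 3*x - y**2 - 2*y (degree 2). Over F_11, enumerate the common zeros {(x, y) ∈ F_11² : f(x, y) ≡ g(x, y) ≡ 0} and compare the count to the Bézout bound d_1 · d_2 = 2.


Common zeros: ∅; count = 0; Bézout bound = 2.

deg(f) = 1, deg(g) = 2, so Bézout bound = 2.
Scan x ∈ F_11. For each x, list the y ∈ F_11 with f(x, y) ≡ 0 and those with g(x, y) ≡ 0 (mod 11); the common zeros in that column are the intersection.
  x = 0: f ≡ 0 at y ∈ {7}; g ≡ 0 at y ∈ {0, 9}; common: ∅.
  x = 1: f ≡ 0 at y ∈ {7}; g ≡ 0 at y ∈ {2, 5}; common: ∅.
  x = 2: f ≡ 0 at y ∈ {7}; g ≡ 0 at y ∈ ∅; common: ∅.
  x = 3: f ≡ 0 at y ∈ {7}; g ≡ 0 at y ∈ ∅; common: ∅.
  x = 4: f ≡ 0 at y ∈ {7}; g ≡ 0 at y ∈ {2, 10}; common: ∅.
  x = 5: f ≡ 0 at y ∈ {7}; g ≡ 0 at y ∈ {4, 6}; common: ∅.
  x = 6: f ≡ 0 at y ∈ {7}; g ≡ 0 at y ∈ ∅; common: ∅.
  x = 7: f ≡ 0 at y ∈ {7}; g ≡ 0 at y ∈ {0, 6}; common: ∅.
  x = 8: f ≡ 0 at y ∈ {7}; g ≡ 0 at y ∈ ∅; common: ∅.
  x = 9: f ≡ 0 at y ∈ {7}; g ≡ 0 at y ∈ {4, 9}; common: ∅.
  x = 10: f ≡ 0 at y ∈ {7}; g ≡ 0 at y ∈ ∅; common: ∅.
Collecting: common zeros = ∅, so the count is 0.
Comparison with the Bézout bound: 0 ≤ 2 = deg(f)·deg(g), as expected for curves with no common component (the affine F_11-count falls short of the bound because intersections may lie at infinity, over extension fields, or carry multiplicity).


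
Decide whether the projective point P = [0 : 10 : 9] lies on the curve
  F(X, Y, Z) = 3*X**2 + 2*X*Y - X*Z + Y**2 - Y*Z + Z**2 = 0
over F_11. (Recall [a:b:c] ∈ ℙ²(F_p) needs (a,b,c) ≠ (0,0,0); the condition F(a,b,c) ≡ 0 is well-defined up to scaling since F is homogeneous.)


F(0,10,9) ≡ 3 (mod 11); P is NOT on the curve.

Evaluate F(0, 10, 9) term-by-term (mod 11).
  3*X**2 ↦ 3·0·1·1 = 0
  2*X*Y ↦ 2·0·10·1 = 0
  -X*Z ↦ -1·0·1·9 = 0
  Y**2 ↦ 1·1·100·1 = 100
  -Y*Z ↦ -1·1·10·9 = -90
  Z**2 ↦ 1·1·1·81 = 81
Sum: F(0, 10, 9) = (0) + (0) + (0) + (100) + (-90) + (81) = 91.
Reducing mod 11: 91 ≡ 3 (mod 11).
Since F(a, b, c) ≡ 3 ≠ 0 (mod 11), P does NOT lie on the curve.


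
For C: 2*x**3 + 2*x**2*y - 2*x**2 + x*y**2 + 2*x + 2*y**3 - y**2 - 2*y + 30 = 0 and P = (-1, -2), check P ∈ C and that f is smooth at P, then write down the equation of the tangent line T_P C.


Tangent line at P: 24*x + 32*y + 88 = 0.

Step 1: f(-1, -2) = 0, so P lies on C.
Step 2: partial derivatives
  f_x(x, y) = 6*x**2 + 4*x*y - 4*x + y**2 + 2, f_y(x, y) = 2*x**2 + 2*x*y + 6*y**2 - 2*y - 2.
  f_x(P) = 24, f_y(P) = 32 (gradient nonzero, so P is smooth).
Step 3: tangent line at P: 24·(x − -1) + 32·(y − -2) = 0.
Expanding: 24*x + 32*y + 88 = 0.


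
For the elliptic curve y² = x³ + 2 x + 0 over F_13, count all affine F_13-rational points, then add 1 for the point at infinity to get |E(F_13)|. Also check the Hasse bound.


Affine points = {(0, 0), (1, 4), (1, 9), (2, 5), (2, 8), (11, 1), (11, 12), (12, 6), (12, 7)}; affine count = 9; |E(F_13)| = 10.

Discriminant check: Δ ∝ 4a³ + 27b² = 4·2³ + 27·0² = 4·8 + 27·0 ≡ 6 (mod 13). Nonzero ⇒ E is nonsingular.
For each x ∈ F_13, compute rhs = x³ + 2·x + 0 mod 13, then count y ∈ F_13 with y² ≡ rhs.
  x = 0: rhs = 0, matching y values: 0 (1 points).
  x = 1: rhs = 3, matching y values: 4, 9 (2 points).
  x = 2: rhs = 12, matching y values: 5, 8 (2 points).
  x = 3: rhs = 7, matching y values: none (0 points).
  x = 4: rhs = 7, matching y values: none (0 points).
  x = 5: rhs = 5, matching y values: none (0 points).
  x = 6: rhs = 7, matching y values: none (0 points).
  x = 7: rhs = 6, matching y values: none (0 points).
  x = 8: rhs = 8, matching y values: none (0 points).
  x = 9: rhs = 6, matching y values: none (0 points).
  x = 10: rhs = 6, matching y values: none (0 points).
  x = 11: rhs = 1, matching y values: 1, 12 (2 points).
  x = 12: rhs = 10, matching y values: 6, 7 (2 points).
Total affine count: 9.
Full point count |E(F_13)| = 9 + 1 = 10.
Hasse bound: |10 − (13+1)| = |-4| = 4 ≤ 2√13 ≈ 7.2111 ✓.
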